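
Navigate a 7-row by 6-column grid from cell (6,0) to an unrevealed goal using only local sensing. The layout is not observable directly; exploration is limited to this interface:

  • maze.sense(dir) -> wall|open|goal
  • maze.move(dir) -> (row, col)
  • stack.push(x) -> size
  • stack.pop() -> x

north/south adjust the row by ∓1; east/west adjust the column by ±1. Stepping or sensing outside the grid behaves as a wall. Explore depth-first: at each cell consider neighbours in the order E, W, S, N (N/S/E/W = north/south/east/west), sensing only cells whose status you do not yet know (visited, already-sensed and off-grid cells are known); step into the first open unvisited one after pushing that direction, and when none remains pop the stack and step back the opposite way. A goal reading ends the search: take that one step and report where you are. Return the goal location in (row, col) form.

Invoking maze.sense(dir: east), → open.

I call stack.push(x: east), yielding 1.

Using maze.move(dir: east), and observe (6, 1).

Then maze.sense(dir: east), and see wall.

Now I run maze.sense(dir: north), and see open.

Now I run stack.push(x: north), which returns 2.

Next I call maze.move(dir: north), yielding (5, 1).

I call maze.sense(dir: east), giving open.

I call stack.push(x: east), and see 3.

Using maze.move(dir: east), and see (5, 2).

Invoking maze.sense(dir: east), which returns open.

Now I run stack.push(x: east), → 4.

I use maze.move(dir: east), — result: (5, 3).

Using maze.sense(dir: east), yielding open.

I run stack.push(x: east), → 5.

I invoke maze.move(dir: east), yielding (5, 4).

I invoke maze.sense(dir: east), which returns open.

I invoke stack.push(x: east), yielding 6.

I invoke maze.move(dir: east), and see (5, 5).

I call maze.sense(dir: south), → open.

Using stack.push(x: south), : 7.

Calling maze.move(dir: south), — result: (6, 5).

I invoke maze.sense(dir: west), and observe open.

I invoke stack.push(x: west), and get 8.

I use maze.move(dir: west), and see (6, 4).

I run maze.sense(dir: west), — result: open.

I use stack.push(x: west), yielding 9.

I run maze.move(dir: west), — result: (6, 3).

I invoke stack.pop, and observe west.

I try maze.move(dir: east), which returns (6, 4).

I invoke stack.pop, yielding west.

Next I call maze.move(dir: east), — result: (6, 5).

Next I call stack.pop, and see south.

I call maze.move(dir: north), : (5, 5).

I invoke maze.sense(dir: north), and see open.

I invoke stack.push(x: north), and observe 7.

Next I call maze.move(dir: north), giving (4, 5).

I run maze.sense(dir: west), and see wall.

Invoking maze.sense(dir: north), giving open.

Next I call stack.push(x: north), giving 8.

I try maze.move(dir: north), and see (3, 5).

Calling maze.sense(dir: west), which returns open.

I use stack.push(x: west), which returns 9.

I run maze.move(dir: west), yielding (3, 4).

I try maze.sense(dir: west), : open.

Now I run stack.push(x: west), giving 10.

Then maze.move(dir: west), and get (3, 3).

I try maze.sense(dir: west), : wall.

Next I call maze.sense(dir: south), : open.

I run stack.push(x: south), — result: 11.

I use maze.move(dir: south), : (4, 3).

Calling maze.sense(dir: west), : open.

Next I call stack.push(x: west), : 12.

Next I call maze.move(dir: west), — result: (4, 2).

I call maze.sense(dir: west), which returns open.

Calling stack.push(x: west), and get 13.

I call maze.move(dir: west), giving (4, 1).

I call maze.sense(dir: west), yielding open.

Calling stack.push(x: west), : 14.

I call maze.move(dir: west), giving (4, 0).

I invoke maze.sense(dir: south), which returns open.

Calling stack.push(x: south), yielding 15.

I use maze.move(dir: south), which returns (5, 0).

Next I call stack.pop, giving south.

I run maze.move(dir: north), giving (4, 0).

I invoke maze.sense(dir: north), and see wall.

I call stack.pop(), : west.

Now I run maze.move(dir: east), and see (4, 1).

Now I run maze.sense(dir: north), yielding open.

Then stack.push(x: north), and observe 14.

I try maze.move(dir: north), giving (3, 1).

I try maze.sense(dir: north), → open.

Next I call stack.push(x: north), yielding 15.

I try maze.move(dir: north), : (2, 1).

I invoke maze.sense(dir: east), which returns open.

Invoking stack.push(x: east), which returns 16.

Calling maze.move(dir: east), and get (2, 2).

I use maze.sense(dir: east), — result: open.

I try stack.push(x: east), → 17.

I try maze.move(dir: east), yielding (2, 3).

Calling maze.sense(dir: east), which returns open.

I try stack.push(x: east), giving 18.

I try maze.move(dir: east), and get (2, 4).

I use maze.sense(dir: east), and get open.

Then stack.push(x: east), and observe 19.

Invoking maze.move(dir: east), : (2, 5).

I try maze.sense(dir: north), : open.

Then stack.push(x: north), — result: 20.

I run maze.move(dir: north), yielding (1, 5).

Using maze.sense(dir: west), and observe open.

I use stack.push(x: west), yielding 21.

Invoking maze.move(dir: west), — result: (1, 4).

I call maze.sense(dir: west), which returns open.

I invoke stack.push(x: west), and observe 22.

Using maze.move(dir: west), giving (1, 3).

Calling maze.sense(dir: west), → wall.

I try maze.sense(dir: north), — result: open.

Invoking stack.push(x: north), which returns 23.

I run maze.move(dir: north), — result: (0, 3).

I run maze.sense(dir: east), : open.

Calling stack.push(x: east), and see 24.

Using maze.move(dir: east), yielding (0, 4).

Using maze.sense(dir: east), → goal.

Invoking maze.move(dir: east), : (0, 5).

Answer: (0, 5)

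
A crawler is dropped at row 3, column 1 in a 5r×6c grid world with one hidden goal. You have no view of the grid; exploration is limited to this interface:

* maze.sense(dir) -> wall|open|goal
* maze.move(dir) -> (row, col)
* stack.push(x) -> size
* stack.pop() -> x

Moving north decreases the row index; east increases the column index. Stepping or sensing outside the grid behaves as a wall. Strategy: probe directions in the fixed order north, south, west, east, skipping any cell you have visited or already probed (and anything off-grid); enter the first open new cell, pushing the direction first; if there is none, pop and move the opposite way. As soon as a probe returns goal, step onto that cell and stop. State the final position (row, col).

;; 1. sense(dir→north) == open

;; 2. push(x→north) == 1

;; 3. move(dir→north) == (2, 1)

;; 4. sense(dir→north) == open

;; 5. push(x→north) == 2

;; 6. move(dir→north) == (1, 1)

;; 7. sense(dir→north) == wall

;; 8. sense(dir→west) == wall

;; 9. sense(dir→east) == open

;; 10. push(x→east) == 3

;; 11. move(dir→east) == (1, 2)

;; 12. sense(dir→north) == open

;; 13. push(x→north) == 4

;; 14. move(dir→north) == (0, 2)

;; 15. sense(dir→east) == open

;; 16. push(x→east) == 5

;; 17. move(dir→east) == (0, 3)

;; 18. sense(dir→south) == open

;; 19. push(x→south) == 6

;; 20. move(dir→south) == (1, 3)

;; 21. sense(dir→south) == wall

;; 22. sense(dir→east) == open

;; 23. push(x→east) == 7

;; 24. move(dir→east) == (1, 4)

;; 25. sense(dir→north) == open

;; 26. push(x→north) == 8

;; 27. move(dir→north) == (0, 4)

;; 28. sense(dir→east) == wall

;; 29. pop() == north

;; 30. move(dir→south) == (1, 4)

;; 31. sense(dir→south) == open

;; 32. push(x→south) == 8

;; 33. move(dir→south) == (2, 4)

;; 34. sense(dir→south) == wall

;; 35. sense(dir→east) == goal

;; 36. move(dir→east) == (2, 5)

Answer: (2, 5)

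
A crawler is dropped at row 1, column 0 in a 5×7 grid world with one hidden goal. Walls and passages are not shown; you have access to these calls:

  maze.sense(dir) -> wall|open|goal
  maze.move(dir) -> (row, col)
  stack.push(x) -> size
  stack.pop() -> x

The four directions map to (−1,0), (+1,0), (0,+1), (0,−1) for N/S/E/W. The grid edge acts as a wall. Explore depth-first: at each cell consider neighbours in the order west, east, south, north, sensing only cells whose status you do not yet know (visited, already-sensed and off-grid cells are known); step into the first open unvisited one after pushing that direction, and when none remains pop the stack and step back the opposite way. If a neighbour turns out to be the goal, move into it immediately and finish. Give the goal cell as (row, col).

~$ maze.sense east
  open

~$ stack.push east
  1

~$ maze.move east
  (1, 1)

~$ maze.sense east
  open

~$ stack.push east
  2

~$ maze.move east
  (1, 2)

~$ maze.sense east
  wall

~$ maze.sense south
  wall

~$ maze.sense north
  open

~$ stack.push north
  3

~$ maze.move north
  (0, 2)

~$ maze.sense west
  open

~$ stack.push west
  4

~$ maze.move west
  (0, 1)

~$ maze.sense west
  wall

~$ stack.pop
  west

~$ maze.move east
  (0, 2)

~$ maze.sense east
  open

~$ stack.push east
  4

~$ maze.move east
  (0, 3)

~$ maze.sense east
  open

~$ stack.push east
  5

~$ maze.move east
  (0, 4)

~$ maze.sense east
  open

~$ stack.push east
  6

~$ maze.move east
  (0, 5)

~$ maze.sense east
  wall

~$ maze.sense south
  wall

~$ stack.pop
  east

~$ maze.move west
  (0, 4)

~$ maze.sense south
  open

~$ stack.push south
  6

~$ maze.move south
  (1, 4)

~$ maze.sense south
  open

~$ stack.push south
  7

~$ maze.move south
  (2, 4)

~$ maze.sense west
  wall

~$ maze.sense east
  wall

~$ maze.sense south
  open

~$ stack.push south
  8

~$ maze.move south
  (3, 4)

~$ maze.sense west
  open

~$ stack.push west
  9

~$ maze.move west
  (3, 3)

~$ maze.sense west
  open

~$ stack.push west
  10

~$ maze.move west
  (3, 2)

~$ maze.sense west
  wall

~$ maze.sense south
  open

~$ stack.push south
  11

~$ maze.move south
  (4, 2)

~$ maze.sense west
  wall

~$ maze.sense east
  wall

~$ stack.pop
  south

~$ maze.move north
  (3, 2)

~$ stack.pop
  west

~$ maze.move east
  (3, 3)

~$ stack.pop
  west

~$ maze.move east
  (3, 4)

~$ maze.sense east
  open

~$ stack.push east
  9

~$ maze.move east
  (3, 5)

~$ maze.sense east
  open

~$ stack.push east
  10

~$ maze.move east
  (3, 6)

~$ maze.sense south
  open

~$ stack.push south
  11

~$ maze.move south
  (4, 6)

~$ maze.sense west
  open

~$ stack.push west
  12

~$ maze.move west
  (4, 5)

~$ maze.sense west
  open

~$ stack.push west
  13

~$ maze.move west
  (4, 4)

~$ stack.pop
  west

~$ maze.move east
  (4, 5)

~$ stack.pop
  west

~$ maze.move east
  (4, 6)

~$ stack.pop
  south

~$ maze.move north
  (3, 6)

~$ maze.sense north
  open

~$ stack.push north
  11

~$ maze.move north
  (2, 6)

~$ maze.sense north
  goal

~$ maze.move north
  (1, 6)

Answer: (1, 6)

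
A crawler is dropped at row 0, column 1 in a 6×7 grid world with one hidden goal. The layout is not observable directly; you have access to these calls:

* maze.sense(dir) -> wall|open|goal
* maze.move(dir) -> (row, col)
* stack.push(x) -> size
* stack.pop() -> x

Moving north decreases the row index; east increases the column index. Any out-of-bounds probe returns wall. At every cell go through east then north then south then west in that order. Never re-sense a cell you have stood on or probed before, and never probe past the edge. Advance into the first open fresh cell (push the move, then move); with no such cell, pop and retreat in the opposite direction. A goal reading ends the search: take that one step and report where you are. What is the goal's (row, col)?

>>> sense dir=east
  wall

>>> sense dir=south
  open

>>> push x=south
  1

>>> move dir=south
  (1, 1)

>>> sense dir=east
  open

>>> push x=east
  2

>>> move dir=east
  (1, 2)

>>> sense dir=east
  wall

>>> sense dir=south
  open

>>> push x=south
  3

>>> move dir=south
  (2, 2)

>>> sense dir=east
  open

>>> push x=east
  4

>>> move dir=east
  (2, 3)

>>> sense dir=east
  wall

>>> sense dir=south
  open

>>> push x=south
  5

>>> move dir=south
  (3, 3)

>>> sense dir=east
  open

>>> push x=east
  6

>>> move dir=east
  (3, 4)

>>> sense dir=east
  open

>>> push x=east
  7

>>> move dir=east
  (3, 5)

>>> sense dir=east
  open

>>> push x=east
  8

>>> move dir=east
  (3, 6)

>>> sense dir=north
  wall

>>> sense dir=south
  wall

>>> pop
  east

>>> move dir=west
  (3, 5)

>>> sense dir=north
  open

>>> push x=north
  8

>>> move dir=north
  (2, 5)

>>> sense dir=north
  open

>>> push x=north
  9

>>> move dir=north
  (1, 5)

>>> sense dir=east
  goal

>>> move dir=east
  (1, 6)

Answer: (1, 6)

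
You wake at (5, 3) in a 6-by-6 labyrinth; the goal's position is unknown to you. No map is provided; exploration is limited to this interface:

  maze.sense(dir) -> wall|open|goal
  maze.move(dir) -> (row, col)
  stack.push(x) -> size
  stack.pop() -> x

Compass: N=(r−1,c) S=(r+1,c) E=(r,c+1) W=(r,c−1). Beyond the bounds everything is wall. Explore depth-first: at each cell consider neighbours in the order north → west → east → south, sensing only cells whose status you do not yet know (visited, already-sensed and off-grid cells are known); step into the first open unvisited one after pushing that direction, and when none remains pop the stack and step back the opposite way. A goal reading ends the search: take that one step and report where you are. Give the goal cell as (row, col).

·→ maze.sense(dir: north)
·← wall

·→ maze.sense(dir: west)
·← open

·→ stack.push(x: west)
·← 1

·→ maze.move(dir: west)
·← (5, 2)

·→ maze.sense(dir: north)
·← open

·→ stack.push(x: north)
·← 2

·→ maze.move(dir: north)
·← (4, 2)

·→ maze.sense(dir: north)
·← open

·→ stack.push(x: north)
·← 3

·→ maze.move(dir: north)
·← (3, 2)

·→ maze.sense(dir: north)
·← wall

·→ maze.sense(dir: west)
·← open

·→ stack.push(x: west)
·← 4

·→ maze.move(dir: west)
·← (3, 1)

·→ maze.sense(dir: north)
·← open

·→ stack.push(x: north)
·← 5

·→ maze.move(dir: north)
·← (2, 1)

·→ maze.sense(dir: north)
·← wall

·→ maze.sense(dir: west)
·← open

·→ stack.push(x: west)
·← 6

·→ maze.move(dir: west)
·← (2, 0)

·→ maze.sense(dir: north)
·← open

·→ stack.push(x: north)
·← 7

·→ maze.move(dir: north)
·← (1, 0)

·→ maze.sense(dir: north)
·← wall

·→ stack.pop()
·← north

·→ maze.move(dir: south)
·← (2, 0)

·→ maze.sense(dir: south)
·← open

·→ stack.push(x: south)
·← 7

·→ maze.move(dir: south)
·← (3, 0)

·→ maze.sense(dir: south)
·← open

·→ stack.push(x: south)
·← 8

·→ maze.move(dir: south)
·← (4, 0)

·→ maze.sense(dir: east)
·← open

·→ stack.push(x: east)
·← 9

·→ maze.move(dir: east)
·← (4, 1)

·→ maze.sense(dir: south)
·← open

·→ stack.push(x: south)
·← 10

·→ maze.move(dir: south)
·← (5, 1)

·→ maze.sense(dir: west)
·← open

·→ stack.push(x: west)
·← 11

·→ maze.move(dir: west)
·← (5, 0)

·→ stack.pop()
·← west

·→ maze.move(dir: east)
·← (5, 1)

·→ stack.pop()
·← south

·→ maze.move(dir: north)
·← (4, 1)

·→ stack.pop()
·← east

·→ maze.move(dir: west)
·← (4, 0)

·→ stack.pop()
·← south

·→ maze.move(dir: north)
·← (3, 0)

·→ stack.pop()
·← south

·→ maze.move(dir: north)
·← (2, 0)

·→ stack.pop()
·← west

·→ maze.move(dir: east)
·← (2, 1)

·→ stack.pop()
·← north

·→ maze.move(dir: south)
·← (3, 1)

·→ stack.pop()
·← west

·→ maze.move(dir: east)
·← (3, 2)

·→ maze.sense(dir: east)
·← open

·→ stack.push(x: east)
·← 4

·→ maze.move(dir: east)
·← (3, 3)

·→ maze.sense(dir: north)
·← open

·→ stack.push(x: north)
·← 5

·→ maze.move(dir: north)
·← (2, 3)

·→ maze.sense(dir: north)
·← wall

·→ maze.sense(dir: east)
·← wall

·→ stack.pop()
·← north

·→ maze.move(dir: south)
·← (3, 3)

·→ maze.sense(dir: east)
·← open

·→ stack.push(x: east)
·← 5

·→ maze.move(dir: east)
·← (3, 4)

·→ maze.sense(dir: east)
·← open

·→ stack.push(x: east)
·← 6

·→ maze.move(dir: east)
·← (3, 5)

·→ maze.sense(dir: north)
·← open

·→ stack.push(x: north)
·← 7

·→ maze.move(dir: north)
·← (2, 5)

·→ maze.sense(dir: north)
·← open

·→ stack.push(x: north)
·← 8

·→ maze.move(dir: north)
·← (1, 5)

·→ maze.sense(dir: north)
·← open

·→ stack.push(x: north)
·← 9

·→ maze.move(dir: north)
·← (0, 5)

·→ maze.sense(dir: west)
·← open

·→ stack.push(x: west)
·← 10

·→ maze.move(dir: west)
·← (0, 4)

·→ maze.sense(dir: west)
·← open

·→ stack.push(x: west)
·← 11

·→ maze.move(dir: west)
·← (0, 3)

·→ maze.sense(dir: west)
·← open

·→ stack.push(x: west)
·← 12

·→ maze.move(dir: west)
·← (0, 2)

·→ maze.sense(dir: west)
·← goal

·→ maze.move(dir: west)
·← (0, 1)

Answer: (0, 1)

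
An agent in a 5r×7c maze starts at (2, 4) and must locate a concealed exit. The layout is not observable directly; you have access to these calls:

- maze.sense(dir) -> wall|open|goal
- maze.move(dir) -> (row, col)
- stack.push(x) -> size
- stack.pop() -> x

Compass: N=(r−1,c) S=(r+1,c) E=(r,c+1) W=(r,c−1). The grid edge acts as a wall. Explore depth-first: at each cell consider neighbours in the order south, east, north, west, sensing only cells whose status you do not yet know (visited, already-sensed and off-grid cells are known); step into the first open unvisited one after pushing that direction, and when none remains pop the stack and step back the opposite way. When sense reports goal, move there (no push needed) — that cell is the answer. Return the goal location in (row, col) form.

I try maze.sense with dir→south, which returns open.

Invoking stack.push with x→south, : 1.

Now I run maze.move with dir→south, and observe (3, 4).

Now I run maze.sense with dir→south, and observe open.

Using stack.push with x→south, and get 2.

Now I run maze.move with dir→south, — result: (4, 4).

I try maze.sense with dir→east, : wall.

Now I run maze.sense with dir→west, — result: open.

Then stack.push with x→west, → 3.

I invoke maze.move with dir→west, giving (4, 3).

I invoke maze.sense with dir→north, → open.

Using stack.push with x→north, giving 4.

I call maze.move with dir→north, and get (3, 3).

I try maze.sense with dir→north, : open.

I invoke stack.push with x→north, and observe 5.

I use maze.move with dir→north, and observe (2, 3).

Then maze.sense with dir→north, giving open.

Calling stack.push with x→north, which returns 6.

Invoking maze.move with dir→north, yielding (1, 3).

I try maze.sense with dir→east, and get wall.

I use maze.sense with dir→north, and see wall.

I call maze.sense with dir→west, and see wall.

Then stack.pop, giving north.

Then maze.move with dir→south, and see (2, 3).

I run maze.sense with dir→west, — result: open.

Calling stack.push with x→west, — result: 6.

I invoke maze.move with dir→west, and observe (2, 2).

Next I call maze.sense with dir→south, giving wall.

Invoking maze.sense with dir→west, — result: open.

Now I run stack.push with x→west, giving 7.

I run maze.move with dir→west, and see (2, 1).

I invoke maze.sense with dir→south, : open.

I try stack.push with x→south, and get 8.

Using maze.move with dir→south, yielding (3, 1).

Calling maze.sense with dir→south, and see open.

I run stack.push with x→south, giving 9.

I try maze.move with dir→south, yielding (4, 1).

I call maze.sense with dir→east, yielding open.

I invoke stack.push with x→east, — result: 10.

I call maze.move with dir→east, and observe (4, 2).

I try stack.pop, and see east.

Using maze.move with dir→west, and observe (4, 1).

Invoking maze.sense with dir→west, → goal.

I use maze.move with dir→west, and see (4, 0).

Answer: (4, 0)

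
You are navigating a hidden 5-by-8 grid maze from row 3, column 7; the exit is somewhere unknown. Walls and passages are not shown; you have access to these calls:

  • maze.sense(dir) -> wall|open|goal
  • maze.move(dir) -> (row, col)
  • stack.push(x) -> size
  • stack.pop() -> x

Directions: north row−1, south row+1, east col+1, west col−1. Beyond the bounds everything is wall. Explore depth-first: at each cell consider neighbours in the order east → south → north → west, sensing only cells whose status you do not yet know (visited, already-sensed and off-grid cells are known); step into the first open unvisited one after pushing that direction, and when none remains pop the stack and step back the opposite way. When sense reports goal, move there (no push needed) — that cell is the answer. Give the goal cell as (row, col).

Do: maze.sense[dir='south']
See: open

Do: stack.push[x='south']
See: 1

Do: maze.move[dir='south']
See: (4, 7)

Do: maze.sense[dir='west']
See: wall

Do: stack.pop[]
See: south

Do: maze.move[dir='north']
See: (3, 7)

Do: maze.sense[dir='north']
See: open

Do: stack.push[x='north']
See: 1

Do: maze.move[dir='north']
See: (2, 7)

Do: maze.sense[dir='north']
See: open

Do: stack.push[x='north']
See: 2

Do: maze.move[dir='north']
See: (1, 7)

Do: maze.sense[dir='north']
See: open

Do: stack.push[x='north']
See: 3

Do: maze.move[dir='north']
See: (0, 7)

Do: maze.sense[dir='west']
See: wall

Do: stack.pop[]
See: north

Do: maze.move[dir='south']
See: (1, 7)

Do: maze.sense[dir='west']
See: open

Do: stack.push[x='west']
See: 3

Do: maze.move[dir='west']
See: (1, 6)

Do: maze.sense[dir='south']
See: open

Do: stack.push[x='south']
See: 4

Do: maze.move[dir='south']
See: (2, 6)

Do: maze.sense[dir='south']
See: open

Do: stack.push[x='south']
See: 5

Do: maze.move[dir='south']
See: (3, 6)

Do: maze.sense[dir='west']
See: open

Do: stack.push[x='west']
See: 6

Do: maze.move[dir='west']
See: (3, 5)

Do: maze.sense[dir='south']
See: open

Do: stack.push[x='south']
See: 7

Do: maze.move[dir='south']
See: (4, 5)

Do: maze.sense[dir='west']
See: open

Do: stack.push[x='west']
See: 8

Do: maze.move[dir='west']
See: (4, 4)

Do: maze.sense[dir='north']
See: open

Do: stack.push[x='north']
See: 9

Do: maze.move[dir='north']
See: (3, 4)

Do: maze.sense[dir='north']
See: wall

Do: maze.sense[dir='west']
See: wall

Do: stack.pop[]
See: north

Do: maze.move[dir='south']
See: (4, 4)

Do: maze.sense[dir='west']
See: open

Do: stack.push[x='west']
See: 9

Do: maze.move[dir='west']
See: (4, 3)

Do: maze.sense[dir='west']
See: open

Do: stack.push[x='west']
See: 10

Do: maze.move[dir='west']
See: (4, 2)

Do: maze.sense[dir='north']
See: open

Do: stack.push[x='north']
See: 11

Do: maze.move[dir='north']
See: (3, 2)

Do: maze.sense[dir='north']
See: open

Do: stack.push[x='north']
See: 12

Do: maze.move[dir='north']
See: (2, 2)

Do: maze.sense[dir='east']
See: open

Do: stack.push[x='east']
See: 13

Do: maze.move[dir='east']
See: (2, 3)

Do: maze.sense[dir='north']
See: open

Do: stack.push[x='north']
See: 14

Do: maze.move[dir='north']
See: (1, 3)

Do: maze.sense[dir='east']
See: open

Do: stack.push[x='east']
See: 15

Do: maze.move[dir='east']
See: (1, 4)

Do: maze.sense[dir='east']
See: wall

Do: maze.sense[dir='north']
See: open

Do: stack.push[x='north']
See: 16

Do: maze.move[dir='north']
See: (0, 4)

Do: maze.sense[dir='east']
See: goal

Do: maze.move[dir='east']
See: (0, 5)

Answer: (0, 5)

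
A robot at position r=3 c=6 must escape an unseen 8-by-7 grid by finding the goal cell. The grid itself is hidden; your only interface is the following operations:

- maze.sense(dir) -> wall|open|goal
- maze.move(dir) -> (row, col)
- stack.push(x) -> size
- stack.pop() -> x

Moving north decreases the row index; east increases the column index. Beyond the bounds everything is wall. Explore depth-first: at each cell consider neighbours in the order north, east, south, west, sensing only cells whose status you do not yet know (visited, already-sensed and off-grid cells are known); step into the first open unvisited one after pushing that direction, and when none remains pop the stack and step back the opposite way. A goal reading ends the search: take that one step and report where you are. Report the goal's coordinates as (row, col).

→ sense(north)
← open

→ push(north)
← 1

→ move(north)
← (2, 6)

→ sense(north)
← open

→ push(north)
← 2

→ move(north)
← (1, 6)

→ sense(north)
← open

→ push(north)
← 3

→ move(north)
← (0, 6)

→ sense(west)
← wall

→ pop()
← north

→ move(south)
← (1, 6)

→ sense(west)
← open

→ push(west)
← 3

→ move(west)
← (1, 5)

→ sense(south)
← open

→ push(south)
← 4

→ move(south)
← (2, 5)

→ sense(south)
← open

→ push(south)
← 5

→ move(south)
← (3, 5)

→ sense(south)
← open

→ push(south)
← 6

→ move(south)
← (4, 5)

→ sense(east)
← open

→ push(east)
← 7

→ move(east)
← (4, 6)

→ sense(south)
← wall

→ pop()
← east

→ move(west)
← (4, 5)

→ sense(south)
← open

→ push(south)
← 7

→ move(south)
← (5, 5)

→ sense(south)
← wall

→ sense(west)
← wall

→ pop()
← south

→ move(north)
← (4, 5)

→ sense(west)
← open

→ push(west)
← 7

→ move(west)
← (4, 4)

→ sense(north)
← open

→ push(north)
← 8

→ move(north)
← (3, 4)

→ sense(north)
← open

→ push(north)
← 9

→ move(north)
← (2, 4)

→ sense(north)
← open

→ push(north)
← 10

→ move(north)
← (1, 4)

→ sense(north)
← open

→ push(north)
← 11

→ move(north)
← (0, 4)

→ sense(west)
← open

→ push(west)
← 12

→ move(west)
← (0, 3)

→ sense(south)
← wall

→ sense(west)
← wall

→ pop()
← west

→ move(east)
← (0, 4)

→ pop()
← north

→ move(south)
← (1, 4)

→ pop()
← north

→ move(south)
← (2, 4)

→ sense(west)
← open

→ push(west)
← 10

→ move(west)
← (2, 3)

→ sense(south)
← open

→ push(south)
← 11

→ move(south)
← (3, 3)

→ sense(south)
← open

→ push(south)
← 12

→ move(south)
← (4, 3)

→ sense(south)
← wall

→ sense(west)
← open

→ push(west)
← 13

→ move(west)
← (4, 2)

→ sense(north)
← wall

→ sense(south)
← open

→ push(south)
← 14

→ move(south)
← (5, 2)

→ sense(south)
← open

→ push(south)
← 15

→ move(south)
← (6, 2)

→ sense(east)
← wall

→ sense(south)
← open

→ push(south)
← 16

→ move(south)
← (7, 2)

→ sense(east)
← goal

→ move(east)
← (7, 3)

Answer: (7, 3)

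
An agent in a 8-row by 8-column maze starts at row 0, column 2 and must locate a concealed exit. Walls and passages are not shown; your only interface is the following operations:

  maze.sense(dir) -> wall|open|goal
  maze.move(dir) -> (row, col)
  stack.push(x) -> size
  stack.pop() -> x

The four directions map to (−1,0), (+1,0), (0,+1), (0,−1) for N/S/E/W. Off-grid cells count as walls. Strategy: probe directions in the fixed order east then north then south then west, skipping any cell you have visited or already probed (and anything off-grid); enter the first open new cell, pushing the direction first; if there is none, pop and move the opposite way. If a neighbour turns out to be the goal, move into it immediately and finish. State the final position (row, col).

# sense(dir=east) == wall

# sense(dir=south) == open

# push(x=south) == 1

# move(dir=south) == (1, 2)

# sense(dir=east) == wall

# sense(dir=south) == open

# push(x=south) == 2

# move(dir=south) == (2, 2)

# sense(dir=east) == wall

# sense(dir=south) == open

# push(x=south) == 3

# move(dir=south) == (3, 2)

# sense(dir=east) == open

# push(x=east) == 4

# move(dir=east) == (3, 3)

# sense(dir=east) == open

# push(x=east) == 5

# move(dir=east) == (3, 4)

# sense(dir=east) == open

# push(x=east) == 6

# move(dir=east) == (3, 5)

# sense(dir=east) == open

# push(x=east) == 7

# move(dir=east) == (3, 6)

# sense(dir=east) == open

# push(x=east) == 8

# move(dir=east) == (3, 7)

# sense(dir=north) == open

# push(x=north) == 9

# move(dir=north) == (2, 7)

# sense(dir=north) == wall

# sense(dir=west) == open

# push(x=west) == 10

# move(dir=west) == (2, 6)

# sense(dir=north) == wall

# sense(dir=west) == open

# push(x=west) == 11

# move(dir=west) == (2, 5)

# sense(dir=north) == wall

# sense(dir=west) == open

# push(x=west) == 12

# move(dir=west) == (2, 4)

# sense(dir=north) == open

# push(x=north) == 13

# move(dir=north) == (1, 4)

# sense(dir=north) == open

# push(x=north) == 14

# move(dir=north) == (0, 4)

# sense(dir=east) == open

# push(x=east) == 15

# move(dir=east) == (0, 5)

# sense(dir=east) == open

# push(x=east) == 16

# move(dir=east) == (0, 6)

# sense(dir=east) == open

# push(x=east) == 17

# move(dir=east) == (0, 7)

# pop() == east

# move(dir=west) == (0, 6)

# pop() == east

# move(dir=west) == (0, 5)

# pop() == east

# move(dir=west) == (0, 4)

# pop() == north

# move(dir=south) == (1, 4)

# pop() == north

# move(dir=south) == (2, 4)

# pop() == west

# move(dir=east) == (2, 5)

# pop() == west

# move(dir=east) == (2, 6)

# pop() == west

# move(dir=east) == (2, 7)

# pop() == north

# move(dir=south) == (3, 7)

# sense(dir=south) == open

# push(x=south) == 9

# move(dir=south) == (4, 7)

# sense(dir=south) == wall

# sense(dir=west) == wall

# pop() == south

# move(dir=north) == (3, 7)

# pop() == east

# move(dir=west) == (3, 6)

# pop() == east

# move(dir=west) == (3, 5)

# sense(dir=south) == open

# push(x=south) == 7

# move(dir=south) == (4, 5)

# sense(dir=south) == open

# push(x=south) == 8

# move(dir=south) == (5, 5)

# sense(dir=east) == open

# push(x=east) == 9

# move(dir=east) == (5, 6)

# sense(dir=south) == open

# push(x=south) == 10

# move(dir=south) == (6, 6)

# sense(dir=east) == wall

# sense(dir=south) == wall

# sense(dir=west) == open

# push(x=west) == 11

# move(dir=west) == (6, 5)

# sense(dir=south) == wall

# sense(dir=west) == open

# push(x=west) == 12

# move(dir=west) == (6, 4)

# sense(dir=north) == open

# push(x=north) == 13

# move(dir=north) == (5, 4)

# sense(dir=north) == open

# push(x=north) == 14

# move(dir=north) == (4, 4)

# sense(dir=west) == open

# push(x=west) == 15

# move(dir=west) == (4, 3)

# sense(dir=south) == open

# push(x=south) == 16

# move(dir=south) == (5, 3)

# sense(dir=south) == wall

# sense(dir=west) == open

# push(x=west) == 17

# move(dir=west) == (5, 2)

# sense(dir=north) == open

# push(x=north) == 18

# move(dir=north) == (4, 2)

# sense(dir=west) == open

# push(x=west) == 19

# move(dir=west) == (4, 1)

# sense(dir=north) == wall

# sense(dir=south) == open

# push(x=south) == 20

# move(dir=south) == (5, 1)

# sense(dir=south) == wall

# sense(dir=west) == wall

# pop() == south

# move(dir=north) == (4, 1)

# sense(dir=west) == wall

# pop() == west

# move(dir=east) == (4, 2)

# pop() == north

# move(dir=south) == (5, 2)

# sense(dir=south) == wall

# pop() == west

# move(dir=east) == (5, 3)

# pop() == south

# move(dir=north) == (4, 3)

# pop() == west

# move(dir=east) == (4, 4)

# pop() == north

# move(dir=south) == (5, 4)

# pop() == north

# move(dir=south) == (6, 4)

# sense(dir=south) == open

# push(x=south) == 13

# move(dir=south) == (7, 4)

# sense(dir=west) == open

# push(x=west) == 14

# move(dir=west) == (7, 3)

# sense(dir=west) == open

# push(x=west) == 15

# move(dir=west) == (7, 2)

# sense(dir=west) == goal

# move(dir=west) == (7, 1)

Answer: (7, 1)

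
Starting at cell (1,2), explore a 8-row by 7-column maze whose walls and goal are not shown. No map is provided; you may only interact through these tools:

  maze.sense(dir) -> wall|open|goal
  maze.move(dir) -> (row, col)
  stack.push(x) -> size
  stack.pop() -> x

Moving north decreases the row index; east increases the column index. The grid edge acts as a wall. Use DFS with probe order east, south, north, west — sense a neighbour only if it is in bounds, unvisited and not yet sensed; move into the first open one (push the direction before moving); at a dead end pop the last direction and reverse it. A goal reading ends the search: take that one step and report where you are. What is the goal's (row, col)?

CALL maze.sense[dir→east]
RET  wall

CALL maze.sense[dir→south]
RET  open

CALL stack.push[x→south]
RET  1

CALL maze.move[dir→south]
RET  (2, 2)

CALL maze.sense[dir→east]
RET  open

CALL stack.push[x→east]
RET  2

CALL maze.move[dir→east]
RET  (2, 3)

CALL maze.sense[dir→east]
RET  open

CALL stack.push[x→east]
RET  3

CALL maze.move[dir→east]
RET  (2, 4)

CALL maze.sense[dir→east]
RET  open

CALL stack.push[x→east]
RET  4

CALL maze.move[dir→east]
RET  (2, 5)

CALL maze.sense[dir→east]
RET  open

CALL stack.push[x→east]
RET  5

CALL maze.move[dir→east]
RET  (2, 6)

CALL maze.sense[dir→south]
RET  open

CALL stack.push[x→south]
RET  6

CALL maze.move[dir→south]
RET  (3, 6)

CALL maze.sense[dir→south]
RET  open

CALL stack.push[x→south]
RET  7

CALL maze.move[dir→south]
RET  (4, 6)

CALL maze.sense[dir→south]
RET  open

CALL stack.push[x→south]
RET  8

CALL maze.move[dir→south]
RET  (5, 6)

CALL maze.sense[dir→south]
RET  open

CALL stack.push[x→south]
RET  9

CALL maze.move[dir→south]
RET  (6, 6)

CALL maze.sense[dir→south]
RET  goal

CALL maze.move[dir→south]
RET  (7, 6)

Answer: (7, 6)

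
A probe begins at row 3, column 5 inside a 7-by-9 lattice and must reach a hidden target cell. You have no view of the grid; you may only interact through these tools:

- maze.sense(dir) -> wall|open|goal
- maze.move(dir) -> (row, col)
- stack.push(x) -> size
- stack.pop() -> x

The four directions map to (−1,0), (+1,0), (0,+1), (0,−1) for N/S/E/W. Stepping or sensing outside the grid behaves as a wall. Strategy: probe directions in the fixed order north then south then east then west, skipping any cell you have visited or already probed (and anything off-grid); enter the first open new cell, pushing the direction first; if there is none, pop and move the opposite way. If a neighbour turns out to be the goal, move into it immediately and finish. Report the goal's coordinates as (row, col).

·→ sense(dir='north')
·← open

·→ push(x='north')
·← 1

·→ move(dir='north')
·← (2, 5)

·→ sense(dir='north')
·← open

·→ push(x='north')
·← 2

·→ move(dir='north')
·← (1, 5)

·→ sense(dir='north')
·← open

·→ push(x='north')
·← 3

·→ move(dir='north')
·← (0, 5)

·→ sense(dir='east')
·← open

·→ push(x='east')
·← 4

·→ move(dir='east')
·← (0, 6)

·→ sense(dir='south')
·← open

·→ push(x='south')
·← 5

·→ move(dir='south')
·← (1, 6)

·→ sense(dir='south')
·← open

·→ push(x='south')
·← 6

·→ move(dir='south')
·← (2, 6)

·→ sense(dir='south')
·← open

·→ push(x='south')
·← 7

·→ move(dir='south')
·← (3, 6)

·→ sense(dir='south')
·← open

·→ push(x='south')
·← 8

·→ move(dir='south')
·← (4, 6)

·→ sense(dir='south')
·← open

·→ push(x='south')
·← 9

·→ move(dir='south')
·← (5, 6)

·→ sense(dir='south')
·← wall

·→ sense(dir='east')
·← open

·→ push(x='east')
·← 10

·→ move(dir='east')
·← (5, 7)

·→ sense(dir='north')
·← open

·→ push(x='north')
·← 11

·→ move(dir='north')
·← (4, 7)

·→ sense(dir='north')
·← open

·→ push(x='north')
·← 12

·→ move(dir='north')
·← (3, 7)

·→ sense(dir='north')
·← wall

·→ sense(dir='east')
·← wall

·→ pop()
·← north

·→ move(dir='south')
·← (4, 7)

·→ sense(dir='east')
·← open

·→ push(x='east')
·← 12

·→ move(dir='east')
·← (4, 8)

·→ sense(dir='south')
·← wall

·→ pop()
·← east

·→ move(dir='west')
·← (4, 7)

·→ pop()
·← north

·→ move(dir='south')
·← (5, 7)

·→ sense(dir='south')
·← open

·→ push(x='south')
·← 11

·→ move(dir='south')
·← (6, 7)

·→ sense(dir='east')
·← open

·→ push(x='east')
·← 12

·→ move(dir='east')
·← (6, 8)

·→ pop()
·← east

·→ move(dir='west')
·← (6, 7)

·→ pop()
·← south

·→ move(dir='north')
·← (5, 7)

·→ pop()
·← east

·→ move(dir='west')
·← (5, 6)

·→ sense(dir='west')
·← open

·→ push(x='west')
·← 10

·→ move(dir='west')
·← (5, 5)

·→ sense(dir='north')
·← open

·→ push(x='north')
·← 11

·→ move(dir='north')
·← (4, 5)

·→ sense(dir='west')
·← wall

·→ pop()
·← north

·→ move(dir='south')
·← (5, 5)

·→ sense(dir='south')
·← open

·→ push(x='south')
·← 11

·→ move(dir='south')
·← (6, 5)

·→ sense(dir='west')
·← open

·→ push(x='west')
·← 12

·→ move(dir='west')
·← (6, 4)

·→ sense(dir='north')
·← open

·→ push(x='north')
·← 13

·→ move(dir='north')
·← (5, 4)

·→ sense(dir='west')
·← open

·→ push(x='west')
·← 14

·→ move(dir='west')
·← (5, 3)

·→ sense(dir='north')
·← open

·→ push(x='north')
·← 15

·→ move(dir='north')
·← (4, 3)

·→ sense(dir='north')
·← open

·→ push(x='north')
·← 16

·→ move(dir='north')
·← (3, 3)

·→ sense(dir='north')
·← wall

·→ sense(dir='east')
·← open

·→ push(x='east')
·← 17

·→ move(dir='east')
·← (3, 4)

·→ sense(dir='north')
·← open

·→ push(x='north')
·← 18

·→ move(dir='north')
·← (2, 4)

·→ sense(dir='north')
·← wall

·→ pop()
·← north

·→ move(dir='south')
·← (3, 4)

·→ pop()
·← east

·→ move(dir='west')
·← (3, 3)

·→ sense(dir='west')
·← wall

·→ pop()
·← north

·→ move(dir='south')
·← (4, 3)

·→ sense(dir='west')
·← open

·→ push(x='west')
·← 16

·→ move(dir='west')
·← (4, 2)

·→ sense(dir='south')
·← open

·→ push(x='south')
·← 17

·→ move(dir='south')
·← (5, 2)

·→ sense(dir='south')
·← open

·→ push(x='south')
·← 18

·→ move(dir='south')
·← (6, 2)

·→ sense(dir='east')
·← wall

·→ sense(dir='west')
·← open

·→ push(x='west')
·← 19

·→ move(dir='west')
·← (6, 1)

·→ sense(dir='north')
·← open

·→ push(x='north')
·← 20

·→ move(dir='north')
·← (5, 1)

·→ sense(dir='north')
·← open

·→ push(x='north')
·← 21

·→ move(dir='north')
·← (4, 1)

·→ sense(dir='north')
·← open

·→ push(x='north')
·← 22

·→ move(dir='north')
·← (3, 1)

·→ sense(dir='north')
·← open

·→ push(x='north')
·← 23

·→ move(dir='north')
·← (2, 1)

·→ sense(dir='north')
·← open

·→ push(x='north')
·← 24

·→ move(dir='north')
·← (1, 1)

·→ sense(dir='north')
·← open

·→ push(x='north')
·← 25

·→ move(dir='north')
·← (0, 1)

·→ sense(dir='east')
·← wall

·→ sense(dir='west')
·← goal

·→ move(dir='west')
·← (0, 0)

Answer: (0, 0)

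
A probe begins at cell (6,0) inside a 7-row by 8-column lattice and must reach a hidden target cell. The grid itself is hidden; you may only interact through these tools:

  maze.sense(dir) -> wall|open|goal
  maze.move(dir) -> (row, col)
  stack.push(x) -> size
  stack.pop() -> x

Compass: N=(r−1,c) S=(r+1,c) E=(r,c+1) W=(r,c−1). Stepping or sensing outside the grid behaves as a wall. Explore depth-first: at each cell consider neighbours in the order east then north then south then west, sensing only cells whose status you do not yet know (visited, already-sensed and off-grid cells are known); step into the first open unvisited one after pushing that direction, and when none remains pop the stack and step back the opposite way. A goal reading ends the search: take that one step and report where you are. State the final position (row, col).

Now I run maze.sense passing dir=east, which returns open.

Next I call stack.push passing x=east, and see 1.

Next I call maze.move passing dir=east, which returns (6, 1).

Then maze.sense passing dir=east, : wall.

Now I run maze.sense passing dir=north, giving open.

Next I call stack.push passing x=north, → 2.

I invoke maze.move passing dir=north, yielding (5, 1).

I try maze.sense passing dir=east, and observe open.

Then stack.push passing x=east, and get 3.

Invoking maze.move passing dir=east, : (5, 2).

Next I call maze.sense passing dir=east, : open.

Then stack.push passing x=east, and get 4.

Using maze.move passing dir=east, and get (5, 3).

I invoke maze.sense passing dir=east, giving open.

Then stack.push passing x=east, → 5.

Calling maze.move passing dir=east, and get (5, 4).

I invoke maze.sense passing dir=east, which returns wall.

I run maze.sense passing dir=north, and see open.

I run stack.push passing x=north, and get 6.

Calling maze.move passing dir=north, : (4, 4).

I invoke maze.sense passing dir=east, which returns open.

Next I call stack.push passing x=east, : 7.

Calling maze.move passing dir=east, yielding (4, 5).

Calling maze.sense passing dir=east, and see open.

Invoking stack.push passing x=east, giving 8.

Using maze.move passing dir=east, and see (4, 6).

I try maze.sense passing dir=east, yielding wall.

I use maze.sense passing dir=north, giving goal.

I invoke maze.move passing dir=north, giving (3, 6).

Answer: (3, 6)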